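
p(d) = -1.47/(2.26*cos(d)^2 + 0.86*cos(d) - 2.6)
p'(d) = -1.47*(4.52*sin(d)*cos(d) + 0.86*sin(d))/(2.26*cos(d)^2 + 0.86*cos(d) - 2.6)^2 = -(6.6444*cos(d) + 1.2642)*sin(d)/(2.26*cos(d)^2 + 0.86*cos(d) - 2.6)^2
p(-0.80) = 1.63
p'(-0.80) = 5.18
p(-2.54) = 0.83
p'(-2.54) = -0.76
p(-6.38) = -2.97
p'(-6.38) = 3.11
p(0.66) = 2.88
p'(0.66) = -15.34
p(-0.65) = 3.04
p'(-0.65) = 16.99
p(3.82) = 0.77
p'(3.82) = -0.68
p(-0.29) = -4.91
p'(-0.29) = 24.36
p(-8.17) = 0.55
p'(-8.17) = -0.11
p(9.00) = 0.98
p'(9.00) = 0.87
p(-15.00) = 0.75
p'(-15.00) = -0.65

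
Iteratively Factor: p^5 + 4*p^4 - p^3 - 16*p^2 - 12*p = (p + 2)*(p^4 + 2*p^3 - 5*p^2 - 6*p) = (p - 2)*(p + 2)*(p^3 + 4*p^2 + 3*p) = (p - 2)*(p + 2)*(p + 3)*(p^2 + p) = (p - 2)*(p + 1)*(p + 2)*(p + 3)*(p)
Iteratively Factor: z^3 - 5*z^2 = (z - 5)*(z^2) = z*(z - 5)*(z)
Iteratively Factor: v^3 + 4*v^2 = (v)*(v^2 + 4*v) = v*(v + 4)*(v)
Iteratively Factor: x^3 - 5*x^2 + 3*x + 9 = (x + 1)*(x^2 - 6*x + 9) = (x - 3)*(x + 1)*(x - 3)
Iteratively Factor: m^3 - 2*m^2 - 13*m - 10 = (m - 5)*(m^2 + 3*m + 2) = (m - 5)*(m + 2)*(m + 1)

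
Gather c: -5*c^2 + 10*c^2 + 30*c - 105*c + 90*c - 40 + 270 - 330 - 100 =5*c^2 + 15*c - 200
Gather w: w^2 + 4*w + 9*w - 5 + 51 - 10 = w^2 + 13*w + 36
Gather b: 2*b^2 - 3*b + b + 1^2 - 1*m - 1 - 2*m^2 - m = 2*b^2 - 2*b - 2*m^2 - 2*m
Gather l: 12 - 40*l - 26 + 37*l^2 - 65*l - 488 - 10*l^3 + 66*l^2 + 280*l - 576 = -10*l^3 + 103*l^2 + 175*l - 1078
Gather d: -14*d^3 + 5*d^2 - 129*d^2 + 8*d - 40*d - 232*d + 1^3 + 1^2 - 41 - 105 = -14*d^3 - 124*d^2 - 264*d - 144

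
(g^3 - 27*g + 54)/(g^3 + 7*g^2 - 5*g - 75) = (g^2 + 3*g - 18)/(g^2 + 10*g + 25)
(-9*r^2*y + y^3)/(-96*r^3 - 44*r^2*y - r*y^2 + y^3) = y*(-3*r + y)/(-32*r^2 - 4*r*y + y^2)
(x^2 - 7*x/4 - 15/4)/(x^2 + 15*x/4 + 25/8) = 2*(x - 3)/(2*x + 5)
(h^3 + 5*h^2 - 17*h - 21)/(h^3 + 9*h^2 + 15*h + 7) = (h - 3)/(h + 1)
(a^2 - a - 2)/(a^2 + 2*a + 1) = (a - 2)/(a + 1)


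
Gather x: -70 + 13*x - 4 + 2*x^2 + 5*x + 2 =2*x^2 + 18*x - 72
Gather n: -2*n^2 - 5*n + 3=-2*n^2 - 5*n + 3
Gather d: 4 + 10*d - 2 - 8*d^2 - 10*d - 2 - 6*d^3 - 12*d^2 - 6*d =-6*d^3 - 20*d^2 - 6*d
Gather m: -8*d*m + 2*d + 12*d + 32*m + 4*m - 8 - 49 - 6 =14*d + m*(36 - 8*d) - 63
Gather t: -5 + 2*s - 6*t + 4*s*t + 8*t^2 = 2*s + 8*t^2 + t*(4*s - 6) - 5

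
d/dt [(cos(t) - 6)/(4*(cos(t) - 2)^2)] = (cos(t) - 10)*sin(t)/(4*(cos(t) - 2)^3)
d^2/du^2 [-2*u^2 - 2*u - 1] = -4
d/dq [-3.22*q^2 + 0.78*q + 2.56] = 0.78 - 6.44*q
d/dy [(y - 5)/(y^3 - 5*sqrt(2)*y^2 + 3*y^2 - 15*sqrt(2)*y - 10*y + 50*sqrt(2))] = (y^3 - 5*sqrt(2)*y^2 + 3*y^2 - 15*sqrt(2)*y - 10*y + (y - 5)*(-3*y^2 - 6*y + 10*sqrt(2)*y + 10 + 15*sqrt(2)) + 50*sqrt(2))/(y^3 - 5*sqrt(2)*y^2 + 3*y^2 - 15*sqrt(2)*y - 10*y + 50*sqrt(2))^2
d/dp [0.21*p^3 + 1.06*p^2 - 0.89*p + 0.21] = 0.63*p^2 + 2.12*p - 0.89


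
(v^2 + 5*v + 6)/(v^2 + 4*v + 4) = (v + 3)/(v + 2)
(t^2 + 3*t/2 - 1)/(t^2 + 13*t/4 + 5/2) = 2*(2*t - 1)/(4*t + 5)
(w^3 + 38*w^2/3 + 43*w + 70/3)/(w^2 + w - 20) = (3*w^2 + 23*w + 14)/(3*(w - 4))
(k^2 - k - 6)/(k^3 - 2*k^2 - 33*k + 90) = (k + 2)/(k^2 + k - 30)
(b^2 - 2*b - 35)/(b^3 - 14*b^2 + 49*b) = (b + 5)/(b*(b - 7))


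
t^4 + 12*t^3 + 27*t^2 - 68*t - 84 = (t - 2)*(t + 1)*(t + 6)*(t + 7)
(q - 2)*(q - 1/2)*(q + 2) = q^3 - q^2/2 - 4*q + 2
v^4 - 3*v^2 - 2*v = v*(v - 2)*(v + 1)^2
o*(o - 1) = o^2 - o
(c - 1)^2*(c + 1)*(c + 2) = c^4 + c^3 - 3*c^2 - c + 2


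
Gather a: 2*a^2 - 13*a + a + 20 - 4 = 2*a^2 - 12*a + 16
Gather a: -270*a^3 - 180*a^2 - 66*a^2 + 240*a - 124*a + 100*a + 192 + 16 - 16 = -270*a^3 - 246*a^2 + 216*a + 192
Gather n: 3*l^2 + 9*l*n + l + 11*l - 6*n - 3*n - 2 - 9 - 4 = 3*l^2 + 12*l + n*(9*l - 9) - 15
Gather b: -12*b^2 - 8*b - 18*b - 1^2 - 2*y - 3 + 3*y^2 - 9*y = -12*b^2 - 26*b + 3*y^2 - 11*y - 4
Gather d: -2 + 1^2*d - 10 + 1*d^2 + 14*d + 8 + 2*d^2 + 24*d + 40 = 3*d^2 + 39*d + 36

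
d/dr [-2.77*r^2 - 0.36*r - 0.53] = -5.54*r - 0.36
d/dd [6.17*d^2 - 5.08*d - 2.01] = 12.34*d - 5.08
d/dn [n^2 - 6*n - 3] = 2*n - 6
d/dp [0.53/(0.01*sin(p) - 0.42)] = -0.0053*cos(p)/(0.01*sin(p) - 0.42)^2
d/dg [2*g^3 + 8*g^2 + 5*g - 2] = 6*g^2 + 16*g + 5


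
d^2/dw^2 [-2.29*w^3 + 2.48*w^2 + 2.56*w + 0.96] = 4.96 - 13.74*w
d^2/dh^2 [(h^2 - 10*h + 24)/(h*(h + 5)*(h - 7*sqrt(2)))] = 2*(h^6 - 30*h^5 - 6*h^4 + 315*sqrt(2)*h^4 - 819*sqrt(2)*h^3 - 760*h^3 - 7560*sqrt(2)*h^2 + 8856*h^2 - 12600*sqrt(2)*h + 35280*h + 58800)/(h^3*(h^6 - 21*sqrt(2)*h^5 + 15*h^5 - 315*sqrt(2)*h^4 + 369*h^4 - 2261*sqrt(2)*h^3 + 4535*h^3 - 12915*sqrt(2)*h^2 + 22050*h^2 - 51450*sqrt(2)*h + 36750*h - 85750*sqrt(2)))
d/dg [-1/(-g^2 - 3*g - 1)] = (-2*g - 3)/(g^2 + 3*g + 1)^2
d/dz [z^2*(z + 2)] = z*(3*z + 4)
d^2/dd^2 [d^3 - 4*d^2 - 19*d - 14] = 6*d - 8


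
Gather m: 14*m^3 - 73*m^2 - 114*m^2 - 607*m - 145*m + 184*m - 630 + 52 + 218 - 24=14*m^3 - 187*m^2 - 568*m - 384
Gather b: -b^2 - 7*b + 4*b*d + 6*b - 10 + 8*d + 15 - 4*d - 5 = -b^2 + b*(4*d - 1) + 4*d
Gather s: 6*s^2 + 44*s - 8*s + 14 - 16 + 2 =6*s^2 + 36*s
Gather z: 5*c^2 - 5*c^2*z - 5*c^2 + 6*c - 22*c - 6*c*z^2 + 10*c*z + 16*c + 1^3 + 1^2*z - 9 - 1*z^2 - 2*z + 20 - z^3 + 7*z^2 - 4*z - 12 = -z^3 + z^2*(6 - 6*c) + z*(-5*c^2 + 10*c - 5)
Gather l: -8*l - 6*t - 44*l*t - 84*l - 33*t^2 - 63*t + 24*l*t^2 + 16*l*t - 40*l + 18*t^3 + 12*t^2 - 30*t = l*(24*t^2 - 28*t - 132) + 18*t^3 - 21*t^2 - 99*t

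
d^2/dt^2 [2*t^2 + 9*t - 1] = 4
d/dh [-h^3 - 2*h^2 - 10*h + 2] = -3*h^2 - 4*h - 10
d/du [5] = 0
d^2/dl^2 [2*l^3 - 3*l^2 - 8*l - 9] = 12*l - 6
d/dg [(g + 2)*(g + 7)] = 2*g + 9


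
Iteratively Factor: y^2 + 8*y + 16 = (y + 4)*(y + 4)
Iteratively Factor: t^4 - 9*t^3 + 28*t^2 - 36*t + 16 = (t - 2)*(t^3 - 7*t^2 + 14*t - 8) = (t - 2)*(t - 1)*(t^2 - 6*t + 8) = (t - 2)^2*(t - 1)*(t - 4)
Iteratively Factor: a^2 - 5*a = (a)*(a - 5)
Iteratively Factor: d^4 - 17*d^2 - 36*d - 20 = (d - 5)*(d^3 + 5*d^2 + 8*d + 4) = (d - 5)*(d + 1)*(d^2 + 4*d + 4) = (d - 5)*(d + 1)*(d + 2)*(d + 2)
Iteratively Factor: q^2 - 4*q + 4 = (q - 2)*(q - 2)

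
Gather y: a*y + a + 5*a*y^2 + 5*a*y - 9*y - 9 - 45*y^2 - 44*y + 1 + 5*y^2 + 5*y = a + y^2*(5*a - 40) + y*(6*a - 48) - 8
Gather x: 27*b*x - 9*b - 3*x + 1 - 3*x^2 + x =-9*b - 3*x^2 + x*(27*b - 2) + 1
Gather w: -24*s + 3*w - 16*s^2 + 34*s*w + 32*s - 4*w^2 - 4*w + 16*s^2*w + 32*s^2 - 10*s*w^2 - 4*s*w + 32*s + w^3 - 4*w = 16*s^2 + 40*s + w^3 + w^2*(-10*s - 4) + w*(16*s^2 + 30*s - 5)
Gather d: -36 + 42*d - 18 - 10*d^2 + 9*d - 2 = -10*d^2 + 51*d - 56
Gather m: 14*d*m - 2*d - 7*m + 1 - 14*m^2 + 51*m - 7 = -2*d - 14*m^2 + m*(14*d + 44) - 6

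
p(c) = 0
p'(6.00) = 0.00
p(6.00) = 0.00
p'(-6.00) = 0.00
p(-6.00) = 0.00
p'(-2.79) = 0.00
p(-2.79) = 0.00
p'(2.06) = 0.00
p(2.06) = 0.00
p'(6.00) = 0.00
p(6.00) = 0.00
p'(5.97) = 0.00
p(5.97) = 0.00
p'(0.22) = 0.00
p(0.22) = 0.00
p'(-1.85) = 0.00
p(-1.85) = 0.00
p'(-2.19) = 0.00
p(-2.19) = 0.00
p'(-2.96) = 0.00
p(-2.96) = 0.00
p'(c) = 0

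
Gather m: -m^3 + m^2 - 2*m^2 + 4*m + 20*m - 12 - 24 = -m^3 - m^2 + 24*m - 36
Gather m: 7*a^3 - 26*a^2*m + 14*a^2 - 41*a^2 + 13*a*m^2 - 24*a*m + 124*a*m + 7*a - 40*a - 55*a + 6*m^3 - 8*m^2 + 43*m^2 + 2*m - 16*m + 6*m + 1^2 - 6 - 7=7*a^3 - 27*a^2 - 88*a + 6*m^3 + m^2*(13*a + 35) + m*(-26*a^2 + 100*a - 8) - 12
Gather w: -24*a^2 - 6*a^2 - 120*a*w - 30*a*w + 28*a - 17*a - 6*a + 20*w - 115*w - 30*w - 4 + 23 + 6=-30*a^2 + 5*a + w*(-150*a - 125) + 25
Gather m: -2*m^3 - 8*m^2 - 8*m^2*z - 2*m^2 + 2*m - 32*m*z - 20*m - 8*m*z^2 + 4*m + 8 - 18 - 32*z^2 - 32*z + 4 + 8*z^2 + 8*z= -2*m^3 + m^2*(-8*z - 10) + m*(-8*z^2 - 32*z - 14) - 24*z^2 - 24*z - 6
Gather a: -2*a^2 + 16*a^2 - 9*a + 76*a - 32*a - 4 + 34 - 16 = 14*a^2 + 35*a + 14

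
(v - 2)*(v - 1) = v^2 - 3*v + 2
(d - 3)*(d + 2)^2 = d^3 + d^2 - 8*d - 12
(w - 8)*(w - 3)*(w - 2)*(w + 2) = w^4 - 11*w^3 + 20*w^2 + 44*w - 96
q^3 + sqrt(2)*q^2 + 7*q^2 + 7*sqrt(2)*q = q*(q + 7)*(q + sqrt(2))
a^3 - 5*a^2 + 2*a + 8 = (a - 4)*(a - 2)*(a + 1)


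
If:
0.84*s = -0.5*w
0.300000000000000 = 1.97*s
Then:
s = 0.15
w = -0.26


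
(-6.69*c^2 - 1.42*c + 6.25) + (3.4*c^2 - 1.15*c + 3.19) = -3.29*c^2 - 2.57*c + 9.44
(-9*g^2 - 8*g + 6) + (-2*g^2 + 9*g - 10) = -11*g^2 + g - 4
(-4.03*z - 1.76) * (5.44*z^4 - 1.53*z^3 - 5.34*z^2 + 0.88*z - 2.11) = -21.9232*z^5 - 3.4085*z^4 + 24.213*z^3 + 5.852*z^2 + 6.9545*z + 3.7136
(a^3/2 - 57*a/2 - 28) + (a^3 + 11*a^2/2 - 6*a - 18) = 3*a^3/2 + 11*a^2/2 - 69*a/2 - 46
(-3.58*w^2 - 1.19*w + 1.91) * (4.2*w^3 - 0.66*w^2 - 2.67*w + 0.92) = -15.036*w^5 - 2.6352*w^4 + 18.366*w^3 - 1.3769*w^2 - 6.1945*w + 1.7572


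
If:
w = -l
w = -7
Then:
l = 7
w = -7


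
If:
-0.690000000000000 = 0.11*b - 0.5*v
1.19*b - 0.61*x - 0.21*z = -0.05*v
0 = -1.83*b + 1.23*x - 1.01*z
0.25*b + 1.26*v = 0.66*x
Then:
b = 2.49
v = 1.93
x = 4.62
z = 1.12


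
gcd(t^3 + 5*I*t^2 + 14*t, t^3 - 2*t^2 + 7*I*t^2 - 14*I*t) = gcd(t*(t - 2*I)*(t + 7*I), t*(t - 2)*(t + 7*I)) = t^2 + 7*I*t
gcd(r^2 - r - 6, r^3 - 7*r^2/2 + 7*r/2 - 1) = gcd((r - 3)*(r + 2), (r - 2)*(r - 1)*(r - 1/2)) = 1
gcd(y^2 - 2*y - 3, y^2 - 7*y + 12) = y - 3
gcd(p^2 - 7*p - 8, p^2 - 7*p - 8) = p^2 - 7*p - 8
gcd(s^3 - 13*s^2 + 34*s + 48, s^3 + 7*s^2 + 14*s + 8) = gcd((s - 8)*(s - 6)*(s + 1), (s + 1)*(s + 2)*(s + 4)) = s + 1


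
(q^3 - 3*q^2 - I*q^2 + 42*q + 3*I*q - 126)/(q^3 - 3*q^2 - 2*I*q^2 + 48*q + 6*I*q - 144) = (q - 7*I)/(q - 8*I)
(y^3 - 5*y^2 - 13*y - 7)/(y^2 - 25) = (y^3 - 5*y^2 - 13*y - 7)/(y^2 - 25)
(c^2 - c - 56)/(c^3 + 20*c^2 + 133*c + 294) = (c - 8)/(c^2 + 13*c + 42)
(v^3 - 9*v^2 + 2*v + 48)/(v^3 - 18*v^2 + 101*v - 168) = (v + 2)/(v - 7)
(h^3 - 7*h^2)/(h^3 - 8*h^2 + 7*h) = h/(h - 1)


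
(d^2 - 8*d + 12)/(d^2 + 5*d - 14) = (d - 6)/(d + 7)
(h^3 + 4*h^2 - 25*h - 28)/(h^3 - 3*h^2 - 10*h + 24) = (h^2 + 8*h + 7)/(h^2 + h - 6)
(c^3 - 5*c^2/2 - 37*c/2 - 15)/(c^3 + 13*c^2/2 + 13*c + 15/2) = (c - 6)/(c + 3)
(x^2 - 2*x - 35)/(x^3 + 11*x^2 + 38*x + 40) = (x - 7)/(x^2 + 6*x + 8)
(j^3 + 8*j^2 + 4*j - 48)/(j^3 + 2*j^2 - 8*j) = (j + 6)/j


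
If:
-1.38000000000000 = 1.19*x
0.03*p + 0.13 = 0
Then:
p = -4.33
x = -1.16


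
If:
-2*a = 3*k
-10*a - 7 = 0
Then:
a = -7/10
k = 7/15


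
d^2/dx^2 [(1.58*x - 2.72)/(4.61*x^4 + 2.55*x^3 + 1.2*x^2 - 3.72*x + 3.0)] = (402.939816*x^7 - 858.9352*x^6 - 845.16174*x^5 - 291.505104*x^4 - 349.089744*x^3 + 437.67792*x^2 + 163.57248*x - 20.431296)/(97.972181*x^12 + 162.578565*x^11 + 166.437135*x^10 - 135.952461*x^9 - 27.78966*x^8 + 26.57286*x^7 + 282.912372*x^6 - 163.81224*x^5 + 16.50024*x^4 - 62.980848*x^3 + 156.9456*x^2 - 100.44*x + 27.0)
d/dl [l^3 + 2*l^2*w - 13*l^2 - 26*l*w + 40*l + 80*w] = 3*l^2 + 4*l*w - 26*l - 26*w + 40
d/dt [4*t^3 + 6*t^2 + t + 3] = 12*t^2 + 12*t + 1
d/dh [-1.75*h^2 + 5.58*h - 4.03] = 5.58 - 3.5*h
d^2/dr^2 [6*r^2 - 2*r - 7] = 12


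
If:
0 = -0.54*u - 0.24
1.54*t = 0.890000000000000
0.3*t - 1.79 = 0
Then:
No Solution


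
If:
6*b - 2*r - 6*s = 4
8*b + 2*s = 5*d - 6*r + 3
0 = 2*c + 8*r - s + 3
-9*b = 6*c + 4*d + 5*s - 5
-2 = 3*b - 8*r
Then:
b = 142/83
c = -779/166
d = 291/83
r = 74/83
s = 62/83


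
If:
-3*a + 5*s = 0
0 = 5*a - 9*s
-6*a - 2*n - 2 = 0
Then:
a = 0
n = -1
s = 0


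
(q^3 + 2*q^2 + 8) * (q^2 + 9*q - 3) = q^5 + 11*q^4 + 15*q^3 + 2*q^2 + 72*q - 24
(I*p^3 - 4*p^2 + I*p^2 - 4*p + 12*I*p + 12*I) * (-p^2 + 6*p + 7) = -I*p^5 + 4*p^4 + 5*I*p^4 - 20*p^3 + I*p^3 - 52*p^2 + 67*I*p^2 - 28*p + 156*I*p + 84*I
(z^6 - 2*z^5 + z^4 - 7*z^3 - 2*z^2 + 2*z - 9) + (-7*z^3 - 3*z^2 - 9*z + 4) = z^6 - 2*z^5 + z^4 - 14*z^3 - 5*z^2 - 7*z - 5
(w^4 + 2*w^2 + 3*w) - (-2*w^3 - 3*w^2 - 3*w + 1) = w^4 + 2*w^3 + 5*w^2 + 6*w - 1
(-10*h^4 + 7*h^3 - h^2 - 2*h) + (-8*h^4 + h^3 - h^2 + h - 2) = -18*h^4 + 8*h^3 - 2*h^2 - h - 2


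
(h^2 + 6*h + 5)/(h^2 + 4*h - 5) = (h + 1)/(h - 1)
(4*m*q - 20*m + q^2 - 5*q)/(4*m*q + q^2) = (q - 5)/q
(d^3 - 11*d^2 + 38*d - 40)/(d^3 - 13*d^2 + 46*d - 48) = (d^2 - 9*d + 20)/(d^2 - 11*d + 24)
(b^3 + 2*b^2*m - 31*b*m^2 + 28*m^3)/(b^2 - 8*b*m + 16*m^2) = (b^2 + 6*b*m - 7*m^2)/(b - 4*m)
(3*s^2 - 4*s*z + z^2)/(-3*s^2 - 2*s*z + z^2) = (-s + z)/(s + z)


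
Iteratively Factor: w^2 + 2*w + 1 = (w + 1)*(w + 1)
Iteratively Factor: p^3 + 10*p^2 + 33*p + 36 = (p + 3)*(p^2 + 7*p + 12) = (p + 3)^2*(p + 4)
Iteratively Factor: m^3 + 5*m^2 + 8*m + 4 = (m + 1)*(m^2 + 4*m + 4) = (m + 1)*(m + 2)*(m + 2)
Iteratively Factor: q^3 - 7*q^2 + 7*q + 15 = (q - 3)*(q^2 - 4*q - 5) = (q - 5)*(q - 3)*(q + 1)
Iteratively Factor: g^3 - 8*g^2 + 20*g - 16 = (g - 2)*(g^2 - 6*g + 8) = (g - 2)^2*(g - 4)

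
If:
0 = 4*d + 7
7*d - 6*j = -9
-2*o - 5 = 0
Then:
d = -7/4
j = -13/24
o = -5/2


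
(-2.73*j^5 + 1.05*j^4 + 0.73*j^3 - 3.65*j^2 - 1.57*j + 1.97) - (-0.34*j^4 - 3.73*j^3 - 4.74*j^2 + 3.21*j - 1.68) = -2.73*j^5 + 1.39*j^4 + 4.46*j^3 + 1.09*j^2 - 4.78*j + 3.65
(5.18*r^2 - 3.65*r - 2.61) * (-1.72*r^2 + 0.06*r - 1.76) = -8.9096*r^4 + 6.5888*r^3 - 4.8466*r^2 + 6.2674*r + 4.5936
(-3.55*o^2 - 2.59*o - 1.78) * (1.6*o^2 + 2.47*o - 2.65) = -5.68*o^4 - 12.9125*o^3 + 0.162199999999998*o^2 + 2.4669*o + 4.717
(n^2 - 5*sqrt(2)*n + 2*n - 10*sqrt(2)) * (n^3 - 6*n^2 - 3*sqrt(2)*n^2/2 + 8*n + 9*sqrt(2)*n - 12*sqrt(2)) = n^5 - 13*sqrt(2)*n^4/2 - 4*n^4 + 11*n^3 + 26*sqrt(2)*n^3 - 44*n^2 + 26*sqrt(2)*n^2 - 104*sqrt(2)*n - 60*n + 240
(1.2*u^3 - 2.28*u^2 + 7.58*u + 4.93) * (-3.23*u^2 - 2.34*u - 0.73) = -3.876*u^5 + 4.5564*u^4 - 20.0242*u^3 - 31.9967*u^2 - 17.0696*u - 3.5989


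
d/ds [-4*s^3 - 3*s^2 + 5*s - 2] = -12*s^2 - 6*s + 5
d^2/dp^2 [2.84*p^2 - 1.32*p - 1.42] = 5.68000000000000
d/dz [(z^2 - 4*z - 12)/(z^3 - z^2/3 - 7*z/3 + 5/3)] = 3*(-3*z^3 + 21*z^2 + 118*z + 104)/(9*z^5 + 3*z^4 - 38*z^3 + 6*z^2 + 45*z - 25)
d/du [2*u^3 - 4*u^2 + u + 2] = 6*u^2 - 8*u + 1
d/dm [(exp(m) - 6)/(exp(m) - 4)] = 2*exp(m)/(exp(m) - 4)^2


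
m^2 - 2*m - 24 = (m - 6)*(m + 4)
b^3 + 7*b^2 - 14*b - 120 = (b - 4)*(b + 5)*(b + 6)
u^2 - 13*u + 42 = (u - 7)*(u - 6)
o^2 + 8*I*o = o*(o + 8*I)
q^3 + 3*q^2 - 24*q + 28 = (q - 2)^2*(q + 7)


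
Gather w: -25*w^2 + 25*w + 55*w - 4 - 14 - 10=-25*w^2 + 80*w - 28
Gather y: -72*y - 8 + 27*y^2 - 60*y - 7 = 27*y^2 - 132*y - 15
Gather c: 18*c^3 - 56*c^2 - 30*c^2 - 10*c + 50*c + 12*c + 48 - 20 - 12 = 18*c^3 - 86*c^2 + 52*c + 16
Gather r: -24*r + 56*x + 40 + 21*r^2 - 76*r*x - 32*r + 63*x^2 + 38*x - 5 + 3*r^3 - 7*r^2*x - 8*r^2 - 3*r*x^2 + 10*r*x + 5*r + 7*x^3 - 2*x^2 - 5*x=3*r^3 + r^2*(13 - 7*x) + r*(-3*x^2 - 66*x - 51) + 7*x^3 + 61*x^2 + 89*x + 35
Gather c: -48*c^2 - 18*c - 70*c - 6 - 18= -48*c^2 - 88*c - 24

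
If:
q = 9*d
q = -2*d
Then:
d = 0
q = 0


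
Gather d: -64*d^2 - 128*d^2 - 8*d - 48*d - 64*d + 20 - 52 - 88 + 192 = -192*d^2 - 120*d + 72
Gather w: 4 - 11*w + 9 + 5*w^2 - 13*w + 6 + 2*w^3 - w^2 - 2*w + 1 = 2*w^3 + 4*w^2 - 26*w + 20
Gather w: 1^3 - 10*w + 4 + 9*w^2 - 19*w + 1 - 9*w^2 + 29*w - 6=0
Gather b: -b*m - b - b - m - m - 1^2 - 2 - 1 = b*(-m - 2) - 2*m - 4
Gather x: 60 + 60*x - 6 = 60*x + 54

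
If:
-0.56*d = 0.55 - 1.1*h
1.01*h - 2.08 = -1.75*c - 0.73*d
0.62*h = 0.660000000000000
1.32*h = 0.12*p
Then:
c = 0.11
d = 1.11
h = 1.06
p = 11.71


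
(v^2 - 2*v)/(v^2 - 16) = v*(v - 2)/(v^2 - 16)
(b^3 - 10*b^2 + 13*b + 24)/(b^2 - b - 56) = (b^2 - 2*b - 3)/(b + 7)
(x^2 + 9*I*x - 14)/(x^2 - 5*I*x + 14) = (x + 7*I)/(x - 7*I)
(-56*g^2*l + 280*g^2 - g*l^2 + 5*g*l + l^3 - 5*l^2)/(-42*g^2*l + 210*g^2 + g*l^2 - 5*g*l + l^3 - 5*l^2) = (8*g - l)/(6*g - l)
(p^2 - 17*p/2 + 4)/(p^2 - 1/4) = 2*(p - 8)/(2*p + 1)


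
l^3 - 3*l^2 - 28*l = l*(l - 7)*(l + 4)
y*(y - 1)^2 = y^3 - 2*y^2 + y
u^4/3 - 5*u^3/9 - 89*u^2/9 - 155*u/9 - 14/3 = (u/3 + 1)*(u - 7)*(u + 1/3)*(u + 2)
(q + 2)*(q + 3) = q^2 + 5*q + 6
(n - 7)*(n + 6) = n^2 - n - 42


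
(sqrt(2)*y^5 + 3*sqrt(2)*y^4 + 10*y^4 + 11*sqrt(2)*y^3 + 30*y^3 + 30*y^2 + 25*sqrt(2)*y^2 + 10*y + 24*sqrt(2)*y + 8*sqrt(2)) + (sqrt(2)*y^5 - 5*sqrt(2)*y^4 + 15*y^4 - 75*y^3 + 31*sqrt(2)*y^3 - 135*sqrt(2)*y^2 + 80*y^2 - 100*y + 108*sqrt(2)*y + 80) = 2*sqrt(2)*y^5 - 2*sqrt(2)*y^4 + 25*y^4 - 45*y^3 + 42*sqrt(2)*y^3 - 110*sqrt(2)*y^2 + 110*y^2 - 90*y + 132*sqrt(2)*y + 8*sqrt(2) + 80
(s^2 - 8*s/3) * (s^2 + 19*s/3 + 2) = s^4 + 11*s^3/3 - 134*s^2/9 - 16*s/3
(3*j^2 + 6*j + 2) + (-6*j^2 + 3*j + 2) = -3*j^2 + 9*j + 4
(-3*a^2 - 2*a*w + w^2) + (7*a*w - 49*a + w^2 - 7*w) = -3*a^2 + 5*a*w - 49*a + 2*w^2 - 7*w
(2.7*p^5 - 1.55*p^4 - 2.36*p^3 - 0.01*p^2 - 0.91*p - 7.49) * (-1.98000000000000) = -5.346*p^5 + 3.069*p^4 + 4.6728*p^3 + 0.0198*p^2 + 1.8018*p + 14.8302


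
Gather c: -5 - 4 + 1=-8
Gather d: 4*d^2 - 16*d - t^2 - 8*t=4*d^2 - 16*d - t^2 - 8*t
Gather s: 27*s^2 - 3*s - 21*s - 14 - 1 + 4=27*s^2 - 24*s - 11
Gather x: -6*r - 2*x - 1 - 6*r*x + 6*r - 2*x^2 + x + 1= -2*x^2 + x*(-6*r - 1)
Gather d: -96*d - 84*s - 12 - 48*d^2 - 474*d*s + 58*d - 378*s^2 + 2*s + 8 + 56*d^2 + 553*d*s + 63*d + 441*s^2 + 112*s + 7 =8*d^2 + d*(79*s + 25) + 63*s^2 + 30*s + 3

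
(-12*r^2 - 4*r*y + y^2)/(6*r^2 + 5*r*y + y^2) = (-6*r + y)/(3*r + y)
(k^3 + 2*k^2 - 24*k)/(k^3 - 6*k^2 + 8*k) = (k + 6)/(k - 2)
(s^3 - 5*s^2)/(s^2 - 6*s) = s*(s - 5)/(s - 6)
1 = 1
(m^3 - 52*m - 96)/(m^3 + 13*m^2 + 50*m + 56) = (m^2 - 2*m - 48)/(m^2 + 11*m + 28)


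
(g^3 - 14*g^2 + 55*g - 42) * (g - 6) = g^4 - 20*g^3 + 139*g^2 - 372*g + 252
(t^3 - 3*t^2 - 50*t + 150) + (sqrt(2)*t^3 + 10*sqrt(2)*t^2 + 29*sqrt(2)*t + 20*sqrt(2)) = t^3 + sqrt(2)*t^3 - 3*t^2 + 10*sqrt(2)*t^2 - 50*t + 29*sqrt(2)*t + 20*sqrt(2) + 150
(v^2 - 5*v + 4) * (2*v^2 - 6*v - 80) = 2*v^4 - 16*v^3 - 42*v^2 + 376*v - 320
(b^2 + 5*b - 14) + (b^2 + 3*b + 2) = 2*b^2 + 8*b - 12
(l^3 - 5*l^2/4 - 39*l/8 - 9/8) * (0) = 0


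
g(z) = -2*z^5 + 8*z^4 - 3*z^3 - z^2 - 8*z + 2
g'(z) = -10*z^4 + 32*z^3 - 9*z^2 - 2*z - 8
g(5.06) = -1842.50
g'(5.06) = -2658.26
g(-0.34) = 4.84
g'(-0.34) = -9.75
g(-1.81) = 155.71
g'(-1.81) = -330.94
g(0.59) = -2.86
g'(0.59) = -6.95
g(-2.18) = 324.92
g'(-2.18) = -603.79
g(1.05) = -3.80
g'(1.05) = 4.87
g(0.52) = -2.34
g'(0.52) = -7.71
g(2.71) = 52.42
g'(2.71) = 18.01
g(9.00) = -67948.00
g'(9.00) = -43037.00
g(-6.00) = 26582.00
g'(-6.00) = -20192.00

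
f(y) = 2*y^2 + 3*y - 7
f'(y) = 4*y + 3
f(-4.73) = 23.56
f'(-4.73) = -15.92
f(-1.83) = -5.79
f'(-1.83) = -4.32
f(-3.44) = 6.35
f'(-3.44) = -10.76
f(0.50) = -5.00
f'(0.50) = 5.00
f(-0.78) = -8.12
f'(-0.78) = -0.12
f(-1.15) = -7.80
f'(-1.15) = -1.60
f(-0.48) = -7.98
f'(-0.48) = 1.08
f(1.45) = 1.56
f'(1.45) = 8.80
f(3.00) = 20.00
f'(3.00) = 15.00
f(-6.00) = 47.00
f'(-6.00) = -21.00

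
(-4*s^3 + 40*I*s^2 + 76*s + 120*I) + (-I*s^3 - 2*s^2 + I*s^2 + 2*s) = -4*s^3 - I*s^3 - 2*s^2 + 41*I*s^2 + 78*s + 120*I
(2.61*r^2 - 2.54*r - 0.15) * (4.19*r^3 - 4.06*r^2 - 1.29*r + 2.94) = 10.9359*r^5 - 21.2392*r^4 + 6.317*r^3 + 11.559*r^2 - 7.2741*r - 0.441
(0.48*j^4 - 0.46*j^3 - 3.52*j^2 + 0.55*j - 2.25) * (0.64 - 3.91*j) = -1.8768*j^5 + 2.1058*j^4 + 13.4688*j^3 - 4.4033*j^2 + 9.1495*j - 1.44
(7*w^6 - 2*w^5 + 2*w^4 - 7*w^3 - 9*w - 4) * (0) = 0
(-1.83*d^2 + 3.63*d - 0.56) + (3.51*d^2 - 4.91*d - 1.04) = 1.68*d^2 - 1.28*d - 1.6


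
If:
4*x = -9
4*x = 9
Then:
No Solution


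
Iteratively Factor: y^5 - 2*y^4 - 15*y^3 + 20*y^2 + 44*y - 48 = (y + 3)*(y^4 - 5*y^3 + 20*y - 16) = (y + 2)*(y + 3)*(y^3 - 7*y^2 + 14*y - 8) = (y - 2)*(y + 2)*(y + 3)*(y^2 - 5*y + 4) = (y - 4)*(y - 2)*(y + 2)*(y + 3)*(y - 1)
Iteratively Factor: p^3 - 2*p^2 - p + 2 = (p + 1)*(p^2 - 3*p + 2) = (p - 2)*(p + 1)*(p - 1)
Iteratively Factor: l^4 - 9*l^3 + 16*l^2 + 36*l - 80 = (l + 2)*(l^3 - 11*l^2 + 38*l - 40) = (l - 5)*(l + 2)*(l^2 - 6*l + 8) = (l - 5)*(l - 2)*(l + 2)*(l - 4)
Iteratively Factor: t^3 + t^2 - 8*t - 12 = (t + 2)*(t^2 - t - 6) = (t - 3)*(t + 2)*(t + 2)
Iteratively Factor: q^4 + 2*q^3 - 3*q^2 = (q + 3)*(q^3 - q^2) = q*(q + 3)*(q^2 - q) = q*(q - 1)*(q + 3)*(q)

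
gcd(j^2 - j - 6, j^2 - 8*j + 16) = 1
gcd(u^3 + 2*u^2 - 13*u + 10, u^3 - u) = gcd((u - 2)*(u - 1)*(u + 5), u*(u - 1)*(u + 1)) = u - 1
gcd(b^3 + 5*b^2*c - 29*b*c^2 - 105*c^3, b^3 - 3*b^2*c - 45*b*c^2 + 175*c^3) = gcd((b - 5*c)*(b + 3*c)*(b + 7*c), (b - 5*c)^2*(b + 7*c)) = b^2 + 2*b*c - 35*c^2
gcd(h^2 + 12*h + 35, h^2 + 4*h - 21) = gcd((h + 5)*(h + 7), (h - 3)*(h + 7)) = h + 7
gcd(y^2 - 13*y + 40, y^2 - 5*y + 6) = 1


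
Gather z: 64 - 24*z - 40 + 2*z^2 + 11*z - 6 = 2*z^2 - 13*z + 18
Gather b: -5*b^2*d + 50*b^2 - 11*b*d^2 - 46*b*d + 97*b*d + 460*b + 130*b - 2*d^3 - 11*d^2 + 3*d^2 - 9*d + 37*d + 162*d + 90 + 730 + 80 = b^2*(50 - 5*d) + b*(-11*d^2 + 51*d + 590) - 2*d^3 - 8*d^2 + 190*d + 900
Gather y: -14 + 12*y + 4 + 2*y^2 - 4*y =2*y^2 + 8*y - 10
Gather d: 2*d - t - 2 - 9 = 2*d - t - 11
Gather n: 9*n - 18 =9*n - 18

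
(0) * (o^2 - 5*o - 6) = 0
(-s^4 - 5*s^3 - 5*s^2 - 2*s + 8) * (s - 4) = -s^5 - s^4 + 15*s^3 + 18*s^2 + 16*s - 32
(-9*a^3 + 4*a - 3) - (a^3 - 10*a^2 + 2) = -10*a^3 + 10*a^2 + 4*a - 5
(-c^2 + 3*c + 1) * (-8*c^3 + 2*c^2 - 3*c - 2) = 8*c^5 - 26*c^4 + c^3 - 5*c^2 - 9*c - 2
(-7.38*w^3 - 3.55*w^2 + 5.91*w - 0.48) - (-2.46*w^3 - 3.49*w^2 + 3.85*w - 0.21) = -4.92*w^3 - 0.0599999999999996*w^2 + 2.06*w - 0.27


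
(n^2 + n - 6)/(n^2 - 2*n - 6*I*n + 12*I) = (n + 3)/(n - 6*I)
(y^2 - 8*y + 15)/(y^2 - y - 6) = (y - 5)/(y + 2)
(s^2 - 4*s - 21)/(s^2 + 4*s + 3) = (s - 7)/(s + 1)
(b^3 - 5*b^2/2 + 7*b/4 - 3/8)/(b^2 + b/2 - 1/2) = (b^2 - 2*b + 3/4)/(b + 1)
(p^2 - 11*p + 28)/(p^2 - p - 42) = (p - 4)/(p + 6)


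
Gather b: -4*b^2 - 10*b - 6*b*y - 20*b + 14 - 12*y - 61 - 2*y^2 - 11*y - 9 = -4*b^2 + b*(-6*y - 30) - 2*y^2 - 23*y - 56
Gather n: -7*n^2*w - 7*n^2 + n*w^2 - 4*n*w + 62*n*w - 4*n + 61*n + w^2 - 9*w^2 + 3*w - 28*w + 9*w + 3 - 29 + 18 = n^2*(-7*w - 7) + n*(w^2 + 58*w + 57) - 8*w^2 - 16*w - 8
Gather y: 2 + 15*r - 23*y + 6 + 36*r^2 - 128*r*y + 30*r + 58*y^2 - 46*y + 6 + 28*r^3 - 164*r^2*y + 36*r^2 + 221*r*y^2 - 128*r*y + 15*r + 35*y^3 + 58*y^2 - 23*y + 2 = 28*r^3 + 72*r^2 + 60*r + 35*y^3 + y^2*(221*r + 116) + y*(-164*r^2 - 256*r - 92) + 16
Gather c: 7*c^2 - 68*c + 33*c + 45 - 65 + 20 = 7*c^2 - 35*c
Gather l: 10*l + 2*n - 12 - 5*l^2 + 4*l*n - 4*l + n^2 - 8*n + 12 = -5*l^2 + l*(4*n + 6) + n^2 - 6*n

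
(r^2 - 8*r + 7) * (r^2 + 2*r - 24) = r^4 - 6*r^3 - 33*r^2 + 206*r - 168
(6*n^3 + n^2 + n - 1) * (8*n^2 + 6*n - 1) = 48*n^5 + 44*n^4 + 8*n^3 - 3*n^2 - 7*n + 1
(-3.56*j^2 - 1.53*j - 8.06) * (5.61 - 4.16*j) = 14.8096*j^3 - 13.6068*j^2 + 24.9463*j - 45.2166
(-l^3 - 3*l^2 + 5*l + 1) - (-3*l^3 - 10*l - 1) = 2*l^3 - 3*l^2 + 15*l + 2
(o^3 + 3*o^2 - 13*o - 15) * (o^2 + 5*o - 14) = o^5 + 8*o^4 - 12*o^3 - 122*o^2 + 107*o + 210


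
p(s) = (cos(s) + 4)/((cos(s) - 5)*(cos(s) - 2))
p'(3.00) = -0.02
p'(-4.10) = -0.17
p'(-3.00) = 0.02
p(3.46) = 0.17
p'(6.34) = -0.10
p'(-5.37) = -0.70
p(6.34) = 1.25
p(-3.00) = 0.17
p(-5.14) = 0.61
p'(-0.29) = 0.47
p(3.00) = 0.17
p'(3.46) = 0.05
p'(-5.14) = -0.59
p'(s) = -sin(s)/((cos(s) - 5)*(cos(s) - 2)) + (cos(s) + 4)*sin(s)/((cos(s) - 5)*(cos(s) - 2)^2) + (cos(s) + 4)*sin(s)/((cos(s) - 5)^2*(cos(s) - 2))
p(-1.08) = 0.65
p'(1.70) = -0.32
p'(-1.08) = 0.63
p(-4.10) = 0.24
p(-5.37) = 0.76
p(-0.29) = 1.18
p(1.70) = 0.35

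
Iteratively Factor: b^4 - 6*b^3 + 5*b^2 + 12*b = (b + 1)*(b^3 - 7*b^2 + 12*b) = (b - 4)*(b + 1)*(b^2 - 3*b) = (b - 4)*(b - 3)*(b + 1)*(b)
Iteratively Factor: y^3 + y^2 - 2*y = (y + 2)*(y^2 - y) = (y - 1)*(y + 2)*(y)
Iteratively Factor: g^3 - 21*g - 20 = (g + 1)*(g^2 - g - 20) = (g - 5)*(g + 1)*(g + 4)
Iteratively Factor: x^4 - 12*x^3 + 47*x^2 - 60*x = (x - 4)*(x^3 - 8*x^2 + 15*x) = x*(x - 4)*(x^2 - 8*x + 15) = x*(x - 4)*(x - 3)*(x - 5)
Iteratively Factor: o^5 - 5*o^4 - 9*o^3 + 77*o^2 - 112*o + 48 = (o - 1)*(o^4 - 4*o^3 - 13*o^2 + 64*o - 48) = (o - 1)*(o + 4)*(o^3 - 8*o^2 + 19*o - 12) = (o - 4)*(o - 1)*(o + 4)*(o^2 - 4*o + 3) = (o - 4)*(o - 1)^2*(o + 4)*(o - 3)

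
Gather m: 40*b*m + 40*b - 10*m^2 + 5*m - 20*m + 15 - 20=40*b - 10*m^2 + m*(40*b - 15) - 5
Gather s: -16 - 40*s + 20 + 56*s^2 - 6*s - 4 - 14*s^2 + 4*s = 42*s^2 - 42*s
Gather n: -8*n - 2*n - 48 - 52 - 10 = -10*n - 110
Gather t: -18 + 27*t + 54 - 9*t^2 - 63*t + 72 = -9*t^2 - 36*t + 108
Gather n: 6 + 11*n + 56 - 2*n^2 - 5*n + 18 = -2*n^2 + 6*n + 80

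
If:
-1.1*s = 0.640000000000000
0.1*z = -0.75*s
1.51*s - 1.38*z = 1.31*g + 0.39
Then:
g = -5.57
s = -0.58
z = 4.36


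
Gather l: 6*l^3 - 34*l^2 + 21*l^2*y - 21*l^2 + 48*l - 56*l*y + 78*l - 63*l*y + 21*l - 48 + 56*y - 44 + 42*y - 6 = 6*l^3 + l^2*(21*y - 55) + l*(147 - 119*y) + 98*y - 98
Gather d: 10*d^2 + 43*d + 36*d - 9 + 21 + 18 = 10*d^2 + 79*d + 30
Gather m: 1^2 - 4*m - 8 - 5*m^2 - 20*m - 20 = -5*m^2 - 24*m - 27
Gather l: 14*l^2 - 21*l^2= -7*l^2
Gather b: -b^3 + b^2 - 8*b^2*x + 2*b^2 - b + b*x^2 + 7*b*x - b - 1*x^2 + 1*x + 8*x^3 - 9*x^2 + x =-b^3 + b^2*(3 - 8*x) + b*(x^2 + 7*x - 2) + 8*x^3 - 10*x^2 + 2*x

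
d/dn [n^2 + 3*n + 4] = 2*n + 3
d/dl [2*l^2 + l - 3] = 4*l + 1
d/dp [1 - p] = -1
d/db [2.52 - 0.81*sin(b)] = -0.81*cos(b)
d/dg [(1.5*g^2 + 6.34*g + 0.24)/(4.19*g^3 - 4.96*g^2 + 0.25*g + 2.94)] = (-6.285*g^4 - 53.1292*g^3 + 28.8046*g^2 + 11.2008*g + 18.5796)/(17.5561*g^6 - 41.5648*g^5 + 26.6966*g^4 + 22.1572*g^3 - 29.1023*g^2 + 1.47*g + 8.6436)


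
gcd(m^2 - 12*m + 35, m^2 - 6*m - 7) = m - 7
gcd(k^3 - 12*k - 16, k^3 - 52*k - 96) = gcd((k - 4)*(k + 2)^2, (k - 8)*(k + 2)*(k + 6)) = k + 2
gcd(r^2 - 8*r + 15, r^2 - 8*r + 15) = r^2 - 8*r + 15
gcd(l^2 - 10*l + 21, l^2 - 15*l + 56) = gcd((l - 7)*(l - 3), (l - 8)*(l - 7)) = l - 7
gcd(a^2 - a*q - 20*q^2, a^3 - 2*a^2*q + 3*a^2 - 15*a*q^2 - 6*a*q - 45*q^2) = -a + 5*q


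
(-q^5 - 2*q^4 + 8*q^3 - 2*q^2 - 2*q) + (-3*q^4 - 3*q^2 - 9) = -q^5 - 5*q^4 + 8*q^3 - 5*q^2 - 2*q - 9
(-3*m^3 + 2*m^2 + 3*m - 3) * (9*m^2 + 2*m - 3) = -27*m^5 + 12*m^4 + 40*m^3 - 27*m^2 - 15*m + 9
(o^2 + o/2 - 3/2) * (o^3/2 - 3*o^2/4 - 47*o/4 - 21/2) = o^5/2 - o^4/2 - 103*o^3/8 - 61*o^2/4 + 99*o/8 + 63/4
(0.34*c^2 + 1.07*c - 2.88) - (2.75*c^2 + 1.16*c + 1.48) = -2.41*c^2 - 0.0899999999999999*c - 4.36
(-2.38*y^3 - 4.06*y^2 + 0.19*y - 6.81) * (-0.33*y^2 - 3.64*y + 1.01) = 0.7854*y^5 + 10.003*y^4 + 12.3119*y^3 - 2.5449*y^2 + 24.9803*y - 6.8781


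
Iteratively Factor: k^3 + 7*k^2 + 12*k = (k)*(k^2 + 7*k + 12) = k*(k + 3)*(k + 4)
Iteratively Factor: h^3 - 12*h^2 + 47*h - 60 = (h - 4)*(h^2 - 8*h + 15) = (h - 4)*(h - 3)*(h - 5)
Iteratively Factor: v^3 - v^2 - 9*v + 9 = (v + 3)*(v^2 - 4*v + 3) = (v - 3)*(v + 3)*(v - 1)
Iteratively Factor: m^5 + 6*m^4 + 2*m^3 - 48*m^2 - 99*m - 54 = (m + 2)*(m^4 + 4*m^3 - 6*m^2 - 36*m - 27) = (m - 3)*(m + 2)*(m^3 + 7*m^2 + 15*m + 9) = (m - 3)*(m + 2)*(m + 3)*(m^2 + 4*m + 3) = (m - 3)*(m + 2)*(m + 3)^2*(m + 1)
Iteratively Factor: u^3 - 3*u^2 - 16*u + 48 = (u + 4)*(u^2 - 7*u + 12) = (u - 3)*(u + 4)*(u - 4)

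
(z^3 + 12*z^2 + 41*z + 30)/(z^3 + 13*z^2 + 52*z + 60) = (z + 1)/(z + 2)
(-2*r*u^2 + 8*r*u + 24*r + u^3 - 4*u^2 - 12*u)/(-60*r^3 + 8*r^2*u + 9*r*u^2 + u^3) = (u^2 - 4*u - 12)/(30*r^2 + 11*r*u + u^2)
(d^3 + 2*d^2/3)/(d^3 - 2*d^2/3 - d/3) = d*(3*d + 2)/(3*d^2 - 2*d - 1)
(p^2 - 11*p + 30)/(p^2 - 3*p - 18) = (p - 5)/(p + 3)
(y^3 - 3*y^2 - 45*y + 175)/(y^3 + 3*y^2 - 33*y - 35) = (y - 5)/(y + 1)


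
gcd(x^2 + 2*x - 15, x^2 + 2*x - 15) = x^2 + 2*x - 15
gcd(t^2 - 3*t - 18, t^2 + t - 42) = t - 6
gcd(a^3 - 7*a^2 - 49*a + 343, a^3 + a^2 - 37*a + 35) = a + 7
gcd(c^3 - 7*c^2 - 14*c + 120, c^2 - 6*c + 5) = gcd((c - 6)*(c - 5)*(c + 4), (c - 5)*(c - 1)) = c - 5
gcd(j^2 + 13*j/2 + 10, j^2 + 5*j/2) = j + 5/2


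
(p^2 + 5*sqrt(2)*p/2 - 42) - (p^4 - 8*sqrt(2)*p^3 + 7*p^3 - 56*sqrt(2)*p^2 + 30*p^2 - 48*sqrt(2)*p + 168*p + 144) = -p^4 - 7*p^3 + 8*sqrt(2)*p^3 - 29*p^2 + 56*sqrt(2)*p^2 - 168*p + 101*sqrt(2)*p/2 - 186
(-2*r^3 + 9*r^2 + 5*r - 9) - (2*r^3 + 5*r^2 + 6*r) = -4*r^3 + 4*r^2 - r - 9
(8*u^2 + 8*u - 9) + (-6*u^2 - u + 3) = 2*u^2 + 7*u - 6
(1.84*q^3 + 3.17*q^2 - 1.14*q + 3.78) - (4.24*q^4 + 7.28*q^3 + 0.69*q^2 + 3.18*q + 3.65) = -4.24*q^4 - 5.44*q^3 + 2.48*q^2 - 4.32*q + 0.13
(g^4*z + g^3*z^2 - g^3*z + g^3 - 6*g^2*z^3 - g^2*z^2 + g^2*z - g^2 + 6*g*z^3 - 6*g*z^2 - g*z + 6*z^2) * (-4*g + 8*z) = -4*g^5*z + 4*g^4*z^2 + 4*g^4*z - 4*g^4 + 32*g^3*z^3 - 4*g^3*z^2 + 4*g^3*z + 4*g^3 - 48*g^2*z^4 - 32*g^2*z^3 + 32*g^2*z^2 - 4*g^2*z + 48*g*z^4 - 48*g*z^3 - 32*g*z^2 + 48*z^3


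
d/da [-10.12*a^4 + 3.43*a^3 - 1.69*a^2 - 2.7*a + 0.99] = -40.48*a^3 + 10.29*a^2 - 3.38*a - 2.7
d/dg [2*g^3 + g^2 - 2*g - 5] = 6*g^2 + 2*g - 2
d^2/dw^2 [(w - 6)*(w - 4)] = 2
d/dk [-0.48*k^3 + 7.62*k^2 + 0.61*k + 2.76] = -1.44*k^2 + 15.24*k + 0.61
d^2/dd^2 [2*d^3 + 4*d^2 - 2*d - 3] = 12*d + 8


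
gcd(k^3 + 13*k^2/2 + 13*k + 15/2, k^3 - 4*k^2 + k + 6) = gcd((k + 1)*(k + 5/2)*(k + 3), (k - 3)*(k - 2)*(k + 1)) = k + 1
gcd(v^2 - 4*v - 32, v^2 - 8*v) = v - 8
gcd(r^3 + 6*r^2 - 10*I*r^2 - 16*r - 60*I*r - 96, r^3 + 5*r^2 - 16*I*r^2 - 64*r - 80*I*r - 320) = r - 8*I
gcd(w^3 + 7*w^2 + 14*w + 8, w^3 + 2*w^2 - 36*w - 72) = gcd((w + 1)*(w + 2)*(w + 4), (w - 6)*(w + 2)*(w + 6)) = w + 2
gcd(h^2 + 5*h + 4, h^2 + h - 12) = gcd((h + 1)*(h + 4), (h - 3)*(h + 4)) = h + 4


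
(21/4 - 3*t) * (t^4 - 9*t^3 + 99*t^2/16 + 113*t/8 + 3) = -3*t^5 + 129*t^4/4 - 1053*t^3/16 - 633*t^2/64 + 2085*t/32 + 63/4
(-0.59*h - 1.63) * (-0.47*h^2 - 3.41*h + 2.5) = 0.2773*h^3 + 2.778*h^2 + 4.0833*h - 4.075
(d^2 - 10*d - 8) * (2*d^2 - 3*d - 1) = 2*d^4 - 23*d^3 + 13*d^2 + 34*d + 8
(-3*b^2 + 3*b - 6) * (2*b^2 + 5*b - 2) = -6*b^4 - 9*b^3 + 9*b^2 - 36*b + 12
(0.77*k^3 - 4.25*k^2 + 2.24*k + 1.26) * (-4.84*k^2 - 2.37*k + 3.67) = -3.7268*k^5 + 18.7451*k^4 + 2.0568*k^3 - 27.0047*k^2 + 5.2346*k + 4.6242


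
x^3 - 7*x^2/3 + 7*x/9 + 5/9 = (x - 5/3)*(x - 1)*(x + 1/3)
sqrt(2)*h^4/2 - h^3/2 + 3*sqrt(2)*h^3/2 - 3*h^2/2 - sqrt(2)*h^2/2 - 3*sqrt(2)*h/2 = h*(h + 3)*(h - sqrt(2))*(sqrt(2)*h/2 + 1/2)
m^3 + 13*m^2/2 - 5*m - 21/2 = (m - 3/2)*(m + 1)*(m + 7)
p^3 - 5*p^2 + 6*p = p*(p - 3)*(p - 2)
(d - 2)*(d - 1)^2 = d^3 - 4*d^2 + 5*d - 2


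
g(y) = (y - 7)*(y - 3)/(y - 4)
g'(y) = (y - 7)/(y - 4) - (y - 7)*(y - 3)/(y - 4)^2 + (y - 3)/(y - 4) = (y^2 - 8*y + 19)/(y^2 - 8*y + 16)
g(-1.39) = -6.83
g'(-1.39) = 1.10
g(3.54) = 4.06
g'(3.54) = 15.18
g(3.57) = 4.55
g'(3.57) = 17.22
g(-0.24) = -5.53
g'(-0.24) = 1.17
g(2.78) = -0.76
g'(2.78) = 3.02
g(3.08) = 0.34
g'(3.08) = 4.54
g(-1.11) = -6.52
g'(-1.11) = 1.11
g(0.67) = -4.43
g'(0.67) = 1.27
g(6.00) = -1.50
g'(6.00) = 1.75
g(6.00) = -1.50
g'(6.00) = 1.75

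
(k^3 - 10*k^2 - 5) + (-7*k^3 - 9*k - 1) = -6*k^3 - 10*k^2 - 9*k - 6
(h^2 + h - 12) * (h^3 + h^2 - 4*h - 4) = h^5 + 2*h^4 - 15*h^3 - 20*h^2 + 44*h + 48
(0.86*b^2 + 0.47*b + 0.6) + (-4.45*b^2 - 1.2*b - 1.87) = -3.59*b^2 - 0.73*b - 1.27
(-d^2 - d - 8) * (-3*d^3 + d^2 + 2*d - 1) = 3*d^5 + 2*d^4 + 21*d^3 - 9*d^2 - 15*d + 8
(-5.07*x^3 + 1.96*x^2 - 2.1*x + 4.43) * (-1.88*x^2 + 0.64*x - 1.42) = 9.5316*x^5 - 6.9296*x^4 + 12.4018*x^3 - 12.4556*x^2 + 5.8172*x - 6.2906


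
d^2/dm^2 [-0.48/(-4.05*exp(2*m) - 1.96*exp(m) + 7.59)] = (-(7.776*exp(m) + 0.9408)*(4.05*exp(2*m) + 1.96*exp(m) - 7.59) + 0.48*(8.1*exp(m) + 1.96)*(16.2*exp(m) + 3.92)*exp(m))*exp(m)/(4.05*exp(2*m) + 1.96*exp(m) - 7.59)^3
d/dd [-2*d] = -2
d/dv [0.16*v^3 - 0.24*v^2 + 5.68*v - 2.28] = 0.48*v^2 - 0.48*v + 5.68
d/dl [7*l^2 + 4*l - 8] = 14*l + 4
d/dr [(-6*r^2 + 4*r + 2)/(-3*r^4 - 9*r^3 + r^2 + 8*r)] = 2*(-18*r^5 - 9*r^4 + 48*r^3 + r^2 - 2*r - 8)/(r^2*(9*r^6 + 54*r^5 + 75*r^4 - 66*r^3 - 143*r^2 + 16*r + 64))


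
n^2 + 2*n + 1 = (n + 1)^2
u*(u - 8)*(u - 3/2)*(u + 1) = u^4 - 17*u^3/2 + 5*u^2/2 + 12*u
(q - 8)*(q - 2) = q^2 - 10*q + 16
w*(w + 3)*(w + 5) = w^3 + 8*w^2 + 15*w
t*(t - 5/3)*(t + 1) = t^3 - 2*t^2/3 - 5*t/3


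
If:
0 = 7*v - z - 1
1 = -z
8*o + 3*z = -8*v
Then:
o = 3/8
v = 0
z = -1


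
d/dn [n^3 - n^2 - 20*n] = 3*n^2 - 2*n - 20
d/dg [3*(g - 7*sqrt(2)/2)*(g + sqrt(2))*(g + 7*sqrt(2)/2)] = 9*g^2 + 6*sqrt(2)*g - 147/2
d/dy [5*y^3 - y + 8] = 15*y^2 - 1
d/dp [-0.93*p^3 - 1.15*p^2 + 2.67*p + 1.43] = -2.79*p^2 - 2.3*p + 2.67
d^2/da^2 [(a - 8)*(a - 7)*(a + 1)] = 6*a - 28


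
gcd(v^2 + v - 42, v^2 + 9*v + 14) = v + 7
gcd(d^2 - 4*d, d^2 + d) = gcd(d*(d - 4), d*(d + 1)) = d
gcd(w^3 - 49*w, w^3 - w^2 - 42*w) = w^2 - 7*w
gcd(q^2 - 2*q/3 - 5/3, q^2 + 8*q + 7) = q + 1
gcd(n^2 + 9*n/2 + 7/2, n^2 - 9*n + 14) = 1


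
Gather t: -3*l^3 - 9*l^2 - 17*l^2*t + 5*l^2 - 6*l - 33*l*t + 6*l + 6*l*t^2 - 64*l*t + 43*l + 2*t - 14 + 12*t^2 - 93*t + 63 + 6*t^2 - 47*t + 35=-3*l^3 - 4*l^2 + 43*l + t^2*(6*l + 18) + t*(-17*l^2 - 97*l - 138) + 84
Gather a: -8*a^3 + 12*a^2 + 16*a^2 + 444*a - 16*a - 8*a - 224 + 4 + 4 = -8*a^3 + 28*a^2 + 420*a - 216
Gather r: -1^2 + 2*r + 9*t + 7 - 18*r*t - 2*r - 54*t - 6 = -18*r*t - 45*t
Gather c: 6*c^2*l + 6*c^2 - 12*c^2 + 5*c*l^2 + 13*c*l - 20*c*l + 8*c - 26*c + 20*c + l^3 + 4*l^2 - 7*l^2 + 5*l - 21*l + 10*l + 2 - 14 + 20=c^2*(6*l - 6) + c*(5*l^2 - 7*l + 2) + l^3 - 3*l^2 - 6*l + 8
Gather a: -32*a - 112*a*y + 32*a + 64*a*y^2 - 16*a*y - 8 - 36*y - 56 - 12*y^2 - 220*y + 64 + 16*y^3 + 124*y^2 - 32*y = a*(64*y^2 - 128*y) + 16*y^3 + 112*y^2 - 288*y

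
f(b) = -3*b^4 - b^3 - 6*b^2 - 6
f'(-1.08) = 24.58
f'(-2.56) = 212.39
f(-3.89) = -724.87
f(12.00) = -64806.00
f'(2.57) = -254.35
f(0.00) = -6.00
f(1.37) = -30.40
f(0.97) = -15.21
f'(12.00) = -21312.00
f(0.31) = -6.63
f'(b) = -12*b^3 - 3*b^2 - 12*b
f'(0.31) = -4.37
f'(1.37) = -52.93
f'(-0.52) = 7.12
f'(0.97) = -25.41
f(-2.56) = -157.39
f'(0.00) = 0.00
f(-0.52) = -7.70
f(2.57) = -193.48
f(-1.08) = -15.82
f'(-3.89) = 707.65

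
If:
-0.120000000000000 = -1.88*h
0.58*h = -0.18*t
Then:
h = 0.06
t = -0.21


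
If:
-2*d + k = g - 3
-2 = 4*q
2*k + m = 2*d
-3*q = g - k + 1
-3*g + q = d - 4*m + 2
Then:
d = 5/4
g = 41/44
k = 19/44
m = 18/11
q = -1/2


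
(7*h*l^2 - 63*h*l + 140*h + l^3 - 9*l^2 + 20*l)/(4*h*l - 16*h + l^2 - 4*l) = (7*h*l - 35*h + l^2 - 5*l)/(4*h + l)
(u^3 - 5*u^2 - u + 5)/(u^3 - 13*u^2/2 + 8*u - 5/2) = 2*(u + 1)/(2*u - 1)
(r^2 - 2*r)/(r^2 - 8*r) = (r - 2)/(r - 8)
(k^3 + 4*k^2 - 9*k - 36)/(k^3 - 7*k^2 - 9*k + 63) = (k + 4)/(k - 7)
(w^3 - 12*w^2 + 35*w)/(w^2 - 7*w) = w - 5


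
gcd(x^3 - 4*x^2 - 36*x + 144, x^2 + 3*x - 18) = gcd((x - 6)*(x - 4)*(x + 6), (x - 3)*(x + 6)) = x + 6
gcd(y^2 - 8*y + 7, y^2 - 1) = y - 1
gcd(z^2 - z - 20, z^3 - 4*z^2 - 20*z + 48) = z + 4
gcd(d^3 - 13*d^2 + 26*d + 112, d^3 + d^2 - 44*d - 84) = d^2 - 5*d - 14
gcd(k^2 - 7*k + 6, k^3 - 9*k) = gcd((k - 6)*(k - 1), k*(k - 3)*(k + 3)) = 1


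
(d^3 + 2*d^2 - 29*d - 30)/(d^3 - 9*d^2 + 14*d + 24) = (d^2 + d - 30)/(d^2 - 10*d + 24)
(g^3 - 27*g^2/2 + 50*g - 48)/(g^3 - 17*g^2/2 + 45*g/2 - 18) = (g - 8)/(g - 3)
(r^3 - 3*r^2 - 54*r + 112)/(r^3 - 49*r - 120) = (r^2 + 5*r - 14)/(r^2 + 8*r + 15)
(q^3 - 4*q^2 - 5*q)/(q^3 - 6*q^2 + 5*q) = (q + 1)/(q - 1)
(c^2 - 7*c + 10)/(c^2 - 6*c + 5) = (c - 2)/(c - 1)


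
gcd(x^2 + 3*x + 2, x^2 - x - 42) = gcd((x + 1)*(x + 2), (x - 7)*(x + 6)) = 1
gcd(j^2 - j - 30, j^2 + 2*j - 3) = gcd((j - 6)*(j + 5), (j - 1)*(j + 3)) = 1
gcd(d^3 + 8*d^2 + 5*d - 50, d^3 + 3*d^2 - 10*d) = d^2 + 3*d - 10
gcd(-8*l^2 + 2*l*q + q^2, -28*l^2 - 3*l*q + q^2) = 4*l + q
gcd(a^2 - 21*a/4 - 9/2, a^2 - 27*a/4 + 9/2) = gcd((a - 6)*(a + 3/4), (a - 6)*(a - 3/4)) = a - 6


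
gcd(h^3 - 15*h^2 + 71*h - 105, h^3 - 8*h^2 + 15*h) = h^2 - 8*h + 15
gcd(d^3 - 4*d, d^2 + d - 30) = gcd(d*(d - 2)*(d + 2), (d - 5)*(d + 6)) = 1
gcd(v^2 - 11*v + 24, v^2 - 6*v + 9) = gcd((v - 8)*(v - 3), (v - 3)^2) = v - 3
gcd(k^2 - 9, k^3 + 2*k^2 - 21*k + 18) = k - 3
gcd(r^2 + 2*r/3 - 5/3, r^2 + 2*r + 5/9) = r + 5/3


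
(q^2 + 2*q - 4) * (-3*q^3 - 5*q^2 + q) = -3*q^5 - 11*q^4 + 3*q^3 + 22*q^2 - 4*q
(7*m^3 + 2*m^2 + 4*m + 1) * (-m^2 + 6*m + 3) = -7*m^5 + 40*m^4 + 29*m^3 + 29*m^2 + 18*m + 3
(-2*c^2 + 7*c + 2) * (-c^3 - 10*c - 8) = 2*c^5 - 7*c^4 + 18*c^3 - 54*c^2 - 76*c - 16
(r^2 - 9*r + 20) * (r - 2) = r^3 - 11*r^2 + 38*r - 40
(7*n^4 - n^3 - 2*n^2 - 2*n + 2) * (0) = 0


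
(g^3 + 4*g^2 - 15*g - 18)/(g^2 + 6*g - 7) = (g^3 + 4*g^2 - 15*g - 18)/(g^2 + 6*g - 7)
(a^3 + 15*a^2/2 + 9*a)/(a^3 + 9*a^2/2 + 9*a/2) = (a + 6)/(a + 3)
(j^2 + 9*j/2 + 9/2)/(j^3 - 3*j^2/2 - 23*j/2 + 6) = (2*j + 3)/(2*j^2 - 9*j + 4)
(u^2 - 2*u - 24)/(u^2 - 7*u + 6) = (u + 4)/(u - 1)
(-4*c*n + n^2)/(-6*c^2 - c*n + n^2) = n*(4*c - n)/(6*c^2 + c*n - n^2)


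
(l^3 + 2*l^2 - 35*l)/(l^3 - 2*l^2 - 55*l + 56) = l*(l - 5)/(l^2 - 9*l + 8)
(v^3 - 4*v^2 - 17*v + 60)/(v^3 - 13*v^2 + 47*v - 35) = (v^2 + v - 12)/(v^2 - 8*v + 7)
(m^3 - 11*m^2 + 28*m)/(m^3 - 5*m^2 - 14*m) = (m - 4)/(m + 2)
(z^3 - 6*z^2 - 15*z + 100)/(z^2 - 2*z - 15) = (z^2 - z - 20)/(z + 3)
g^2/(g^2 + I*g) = g/(g + I)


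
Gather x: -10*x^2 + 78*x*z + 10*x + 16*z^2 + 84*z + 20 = -10*x^2 + x*(78*z + 10) + 16*z^2 + 84*z + 20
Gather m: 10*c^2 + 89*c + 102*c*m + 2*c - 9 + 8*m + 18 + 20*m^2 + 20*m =10*c^2 + 91*c + 20*m^2 + m*(102*c + 28) + 9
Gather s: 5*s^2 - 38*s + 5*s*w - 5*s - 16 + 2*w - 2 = 5*s^2 + s*(5*w - 43) + 2*w - 18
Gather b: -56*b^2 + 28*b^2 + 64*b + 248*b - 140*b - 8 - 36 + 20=-28*b^2 + 172*b - 24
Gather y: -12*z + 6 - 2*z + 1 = 7 - 14*z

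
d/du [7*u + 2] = 7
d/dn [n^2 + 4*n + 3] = 2*n + 4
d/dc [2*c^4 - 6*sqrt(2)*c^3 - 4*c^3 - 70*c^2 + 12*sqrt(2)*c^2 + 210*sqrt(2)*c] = 8*c^3 - 18*sqrt(2)*c^2 - 12*c^2 - 140*c + 24*sqrt(2)*c + 210*sqrt(2)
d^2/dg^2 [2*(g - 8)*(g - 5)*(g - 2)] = 12*g - 60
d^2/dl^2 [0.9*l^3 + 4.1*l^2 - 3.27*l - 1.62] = 5.4*l + 8.2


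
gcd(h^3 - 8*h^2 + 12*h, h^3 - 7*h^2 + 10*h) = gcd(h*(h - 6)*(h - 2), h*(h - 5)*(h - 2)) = h^2 - 2*h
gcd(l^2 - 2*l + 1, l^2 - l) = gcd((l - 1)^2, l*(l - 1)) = l - 1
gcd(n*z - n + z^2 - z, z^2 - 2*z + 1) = z - 1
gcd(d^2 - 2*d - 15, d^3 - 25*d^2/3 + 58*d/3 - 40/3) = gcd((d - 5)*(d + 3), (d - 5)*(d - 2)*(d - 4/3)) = d - 5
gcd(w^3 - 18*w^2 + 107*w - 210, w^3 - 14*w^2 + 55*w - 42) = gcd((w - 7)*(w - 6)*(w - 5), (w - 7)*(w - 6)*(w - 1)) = w^2 - 13*w + 42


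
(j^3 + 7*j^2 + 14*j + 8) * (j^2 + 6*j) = j^5 + 13*j^4 + 56*j^3 + 92*j^2 + 48*j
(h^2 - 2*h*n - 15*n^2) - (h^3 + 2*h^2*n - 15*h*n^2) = -h^3 - 2*h^2*n + h^2 + 15*h*n^2 - 2*h*n - 15*n^2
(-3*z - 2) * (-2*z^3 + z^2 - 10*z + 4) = 6*z^4 + z^3 + 28*z^2 + 8*z - 8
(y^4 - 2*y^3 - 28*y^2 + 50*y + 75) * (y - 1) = y^5 - 3*y^4 - 26*y^3 + 78*y^2 + 25*y - 75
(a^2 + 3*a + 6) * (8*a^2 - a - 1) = 8*a^4 + 23*a^3 + 44*a^2 - 9*a - 6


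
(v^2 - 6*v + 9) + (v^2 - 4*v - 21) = 2*v^2 - 10*v - 12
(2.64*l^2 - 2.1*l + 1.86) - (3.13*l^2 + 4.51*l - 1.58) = -0.49*l^2 - 6.61*l + 3.44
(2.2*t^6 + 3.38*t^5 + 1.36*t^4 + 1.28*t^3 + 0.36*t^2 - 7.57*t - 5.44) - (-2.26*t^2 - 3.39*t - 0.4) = 2.2*t^6 + 3.38*t^5 + 1.36*t^4 + 1.28*t^3 + 2.62*t^2 - 4.18*t - 5.04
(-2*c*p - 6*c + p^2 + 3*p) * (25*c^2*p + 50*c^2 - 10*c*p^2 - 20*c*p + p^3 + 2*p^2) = -50*c^3*p^2 - 250*c^3*p - 300*c^3 + 45*c^2*p^3 + 225*c^2*p^2 + 270*c^2*p - 12*c*p^4 - 60*c*p^3 - 72*c*p^2 + p^5 + 5*p^4 + 6*p^3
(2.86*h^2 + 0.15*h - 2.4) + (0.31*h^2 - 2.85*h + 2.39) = 3.17*h^2 - 2.7*h - 0.00999999999999979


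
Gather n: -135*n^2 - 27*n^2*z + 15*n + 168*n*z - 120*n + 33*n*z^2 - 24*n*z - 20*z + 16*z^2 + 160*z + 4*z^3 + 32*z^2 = n^2*(-27*z - 135) + n*(33*z^2 + 144*z - 105) + 4*z^3 + 48*z^2 + 140*z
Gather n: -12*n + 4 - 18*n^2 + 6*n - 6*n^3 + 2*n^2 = -6*n^3 - 16*n^2 - 6*n + 4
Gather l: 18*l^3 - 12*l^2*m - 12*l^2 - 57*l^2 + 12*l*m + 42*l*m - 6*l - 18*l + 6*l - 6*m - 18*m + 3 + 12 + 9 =18*l^3 + l^2*(-12*m - 69) + l*(54*m - 18) - 24*m + 24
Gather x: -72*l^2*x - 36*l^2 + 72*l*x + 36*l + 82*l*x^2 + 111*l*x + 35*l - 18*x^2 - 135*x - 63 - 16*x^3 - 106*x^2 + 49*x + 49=-36*l^2 + 71*l - 16*x^3 + x^2*(82*l - 124) + x*(-72*l^2 + 183*l - 86) - 14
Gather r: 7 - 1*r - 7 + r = 0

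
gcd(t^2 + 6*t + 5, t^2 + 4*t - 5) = t + 5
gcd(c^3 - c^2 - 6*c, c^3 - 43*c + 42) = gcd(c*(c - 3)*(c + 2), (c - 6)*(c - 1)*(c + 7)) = 1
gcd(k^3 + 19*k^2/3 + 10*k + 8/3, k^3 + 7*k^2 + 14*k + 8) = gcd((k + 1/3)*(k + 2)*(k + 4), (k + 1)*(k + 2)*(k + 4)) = k^2 + 6*k + 8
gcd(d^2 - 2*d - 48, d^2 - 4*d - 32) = d - 8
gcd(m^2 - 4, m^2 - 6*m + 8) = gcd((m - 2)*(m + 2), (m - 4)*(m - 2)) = m - 2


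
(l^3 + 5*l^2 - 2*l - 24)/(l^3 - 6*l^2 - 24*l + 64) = (l + 3)/(l - 8)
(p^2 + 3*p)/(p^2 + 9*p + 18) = p/(p + 6)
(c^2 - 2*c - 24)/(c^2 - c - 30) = (c + 4)/(c + 5)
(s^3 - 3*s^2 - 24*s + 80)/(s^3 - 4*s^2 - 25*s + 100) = (s - 4)/(s - 5)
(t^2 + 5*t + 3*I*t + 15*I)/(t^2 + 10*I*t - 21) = (t + 5)/(t + 7*I)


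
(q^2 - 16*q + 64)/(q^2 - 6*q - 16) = (q - 8)/(q + 2)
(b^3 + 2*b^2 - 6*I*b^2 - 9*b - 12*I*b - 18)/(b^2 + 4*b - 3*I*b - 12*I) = (b^2 + b*(2 - 3*I) - 6*I)/(b + 4)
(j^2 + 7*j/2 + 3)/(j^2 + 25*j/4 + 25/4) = 2*(2*j^2 + 7*j + 6)/(4*j^2 + 25*j + 25)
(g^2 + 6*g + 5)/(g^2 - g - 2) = (g + 5)/(g - 2)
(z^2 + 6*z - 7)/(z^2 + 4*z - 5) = (z + 7)/(z + 5)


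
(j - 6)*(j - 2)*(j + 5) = j^3 - 3*j^2 - 28*j + 60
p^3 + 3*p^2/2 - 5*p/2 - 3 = (p - 3/2)*(p + 1)*(p + 2)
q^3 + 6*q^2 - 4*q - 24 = (q - 2)*(q + 2)*(q + 6)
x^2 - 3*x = x*(x - 3)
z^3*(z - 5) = z^4 - 5*z^3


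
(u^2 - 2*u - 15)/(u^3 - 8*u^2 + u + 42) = (u^2 - 2*u - 15)/(u^3 - 8*u^2 + u + 42)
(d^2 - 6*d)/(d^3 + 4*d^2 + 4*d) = (d - 6)/(d^2 + 4*d + 4)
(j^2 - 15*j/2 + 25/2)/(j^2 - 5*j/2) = (j - 5)/j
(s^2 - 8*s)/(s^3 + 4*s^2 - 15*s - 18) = s*(s - 8)/(s^3 + 4*s^2 - 15*s - 18)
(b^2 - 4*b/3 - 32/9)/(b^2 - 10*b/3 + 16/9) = (3*b + 4)/(3*b - 2)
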